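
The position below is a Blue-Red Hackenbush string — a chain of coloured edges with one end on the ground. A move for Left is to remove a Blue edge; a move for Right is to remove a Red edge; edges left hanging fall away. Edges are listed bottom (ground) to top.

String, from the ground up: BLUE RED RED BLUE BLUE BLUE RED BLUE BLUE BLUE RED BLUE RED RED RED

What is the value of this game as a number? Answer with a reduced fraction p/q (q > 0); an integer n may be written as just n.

7633/16384

G_1 [B]  L=[0]  R=[·]  so 1
G_2 [BR]  L=[0]  R=[1]  so 1/2
G_3 [BRR]  L=[0]  R=[1/2, 1]  so 1/4
G_4 [BRRB]  L=[0, 1/4]  R=[1/2, 1]  so 3/8
G_5 [BRRBB]  L=[0, 1/4, 3/8]  R=[1/2, 1]  so 7/16
G_6 [BRRBBB]  L=[0, 1/4, 3/8, 7/16]  R=[1/2, 1]  so 15/32
G_7 [BRRBBBR]  L=[0, 1/4, 3/8, 7/16]  R=[15/32, 1/2, 1]  so 29/64
G_8 [BRRBBBRB]  L=[0, 1/4, 3/8, 7/16, 29/64]  R=[15/32, 1/2, 1]  so 59/128
G_9 [BRRBBBRBB]  L=[0, 1/4, 3/8, 7/16, 29/64, 59/128]  R=[15/32, 1/2, 1]  so 119/256
G_10 [BRRBBBRBBB]  L=[0, 1/4, 3/8, 7/16, 29/64, 59/128, 119/256]  R=[15/32, 1/2, 1]  so 239/512
G_11 [BRRBBBRBBBR]  L=[0, 1/4, 3/8, 7/16, 29/64, 59/128, 119/256]  R=[239/512, 15/32, 1/2, 1]  so 477/1024
G_12 [BRRBBBRBBBRB]  L=[0, 1/4, 3/8, 7/16, 29/64, 59/128, 119/256, 477/1024]  R=[239/512, 15/32, 1/2, 1]  so 955/2048
G_13 [BRRBBBRBBBRBR]  L=[0, 1/4, 3/8, 7/16, 29/64, 59/128, 119/256, 477/1024]  R=[955/2048, 239/512, 15/32, 1/2, 1]  so 1909/4096
G_14 [BRRBBBRBBBRBRR]  L=[0, 1/4, 3/8, 7/16, 29/64, 59/128, 119/256, 477/1024]  R=[1909/4096, 955/2048, 239/512, 15/32, 1/2, 1]  so 3817/8192
G_15 [BRRBBBRBBBRBRRR]  L=[0, 1/4, 3/8, 7/16, 29/64, 59/128, 119/256, 477/1024]  R=[3817/8192, 1909/4096, 955/2048, 239/512, 15/32, 1/2, 1]  so 7633/16384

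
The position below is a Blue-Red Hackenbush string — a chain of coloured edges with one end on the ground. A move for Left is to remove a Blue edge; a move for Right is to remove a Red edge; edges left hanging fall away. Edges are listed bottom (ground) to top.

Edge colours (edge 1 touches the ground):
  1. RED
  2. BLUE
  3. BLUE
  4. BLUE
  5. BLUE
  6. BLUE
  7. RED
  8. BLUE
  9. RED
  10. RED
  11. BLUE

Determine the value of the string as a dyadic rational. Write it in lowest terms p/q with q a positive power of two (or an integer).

Recurse on prefixes of the 11-edge string RED BLUE BLUE BLUE BLUE BLUE RED BLUE RED RED BLUE:
val_1 [R]  L=[·]  R=[0]  — -1
val_2 [RB]  L=[-1]  R=[0]  — -1/2
val_3 [RBB]  L=[-1; -1/2]  R=[0]  — -1/4
val_4 [RBBB]  L=[-1; -1/2; -1/4]  R=[0]  — -1/8
val_5 [RBBBB]  L=[-1; -1/2; -1/4; -1/8]  R=[0]  — -1/16
val_6 [RBBBBB]  L=[-1; -1/2; -1/4; -1/8; -1/16]  R=[0]  — -1/32
val_7 [RBBBBBR]  L=[-1; -1/2; -1/4; -1/8; -1/16]  R=[-1/32; 0]  — -3/64
val_8 [RBBBBBRB]  L=[-1; -1/2; -1/4; -1/8; -1/16; -3/64]  R=[-1/32; 0]  — -5/128
val_9 [RBBBBBRBR]  L=[-1; -1/2; -1/4; -1/8; -1/16; -3/64]  R=[-5/128; -1/32; 0]  — -11/256
val_10 [RBBBBBRBRR]  L=[-1; -1/2; -1/4; -1/8; -1/16; -3/64]  R=[-11/256; -5/128; -1/32; 0]  — -23/512
val_11 [RBBBBBRBRRB]  L=[-1; -1/2; -1/4; -1/8; -1/16; -3/64; -23/512]  R=[-11/256; -5/128; -1/32; 0]  — -45/1024

-45/1024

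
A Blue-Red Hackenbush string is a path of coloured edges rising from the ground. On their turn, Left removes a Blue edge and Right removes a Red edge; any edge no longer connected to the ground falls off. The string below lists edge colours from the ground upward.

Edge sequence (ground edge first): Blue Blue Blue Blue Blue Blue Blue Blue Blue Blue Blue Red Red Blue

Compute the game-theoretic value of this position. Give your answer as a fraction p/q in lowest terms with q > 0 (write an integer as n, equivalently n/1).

G_1 [B]  L=[0]  R=[none]  — 1
G_2 [BB]  L=[0; 1]  R=[none]  — 2
G_3 [BBB]  L=[0; 1; 2]  R=[none]  — 3
G_4 [BBBB]  L=[0; 1; 2; 3]  R=[none]  — 4
G_5 [BBBBB]  L=[0; 1; 2; 3; 4]  R=[none]  — 5
G_6 [BBBBBB]  L=[0; 1; 2; 3; 4; 5]  R=[none]  — 6
G_7 [BBBBBBB]  L=[0; 1; 2; 3; 4; 5; 6]  R=[none]  — 7
G_8 [BBBBBBBB]  L=[0; 1; 2; 3; 4; 5; 6; 7]  R=[none]  — 8
G_9 [BBBBBBBBB]  L=[0; 1; 2; 3; 4; 5; 6; 7; 8]  R=[none]  — 9
G_10 [BBBBBBBBBB]  L=[0; 1; 2; 3; 4; 5; 6; 7; 8; 9]  R=[none]  — 10
G_11 [BBBBBBBBBBB]  L=[0; 1; 2; 3; 4; 5; 6; 7; 8; 9; 10]  R=[none]  — 11
G_12 [BBBBBBBBBBBR]  L=[0; 1; 2; 3; 4; 5; 6; 7; 8; 9; 10]  R=[11]  — 21/2
G_13 [BBBBBBBBBBBRR]  L=[0; 1; 2; 3; 4; 5; 6; 7; 8; 9; 10]  R=[21/2; 11]  — 41/4
G_14 [BBBBBBBBBBBRRB]  L=[0; 1; 2; 3; 4; 5; 6; 7; 8; 9; 10; 41/4]  R=[21/2; 11]  — 83/8

83/8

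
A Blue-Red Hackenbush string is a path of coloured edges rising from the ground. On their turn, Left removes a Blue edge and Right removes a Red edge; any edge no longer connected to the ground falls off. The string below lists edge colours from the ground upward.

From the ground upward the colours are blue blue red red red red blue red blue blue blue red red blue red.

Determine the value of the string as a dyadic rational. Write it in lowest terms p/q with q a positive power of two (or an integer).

1 of 15 · b · max L 0 · min R +∞ → 1
2 of 15 · bb · max L 1 · min R +∞ → 2
3 of 15 · bbr · max L 1 · min R 2 → 3/2
4 of 15 · bbrr · max L 1 · min R 3/2 → 5/4
5 of 15 · bbrrr · max L 1 · min R 5/4 → 9/8
6 of 15 · bbrrrr · max L 1 · min R 9/8 → 17/16
7 of 15 · bbrrrrb · max L 17/16 · min R 9/8 → 35/32
8 of 15 · bbrrrrbr · max L 17/16 · min R 35/32 → 69/64
9 of 15 · bbrrrrbrb · max L 69/64 · min R 35/32 → 139/128
10 of 15 · bbrrrrbrbb · max L 139/128 · min R 35/32 → 279/256
11 of 15 · bbrrrrbrbbb · max L 279/256 · min R 35/32 → 559/512
12 of 15 · bbrrrrbrbbbr · max L 279/256 · min R 559/512 → 1117/1024
13 of 15 · bbrrrrbrbbbrr · max L 279/256 · min R 1117/1024 → 2233/2048
14 of 15 · bbrrrrbrbbbrrb · max L 2233/2048 · min R 1117/1024 → 4467/4096
15 of 15 · bbrrrrbrbbbrrbr · max L 2233/2048 · min R 4467/4096 → 8933/8192

8933/8192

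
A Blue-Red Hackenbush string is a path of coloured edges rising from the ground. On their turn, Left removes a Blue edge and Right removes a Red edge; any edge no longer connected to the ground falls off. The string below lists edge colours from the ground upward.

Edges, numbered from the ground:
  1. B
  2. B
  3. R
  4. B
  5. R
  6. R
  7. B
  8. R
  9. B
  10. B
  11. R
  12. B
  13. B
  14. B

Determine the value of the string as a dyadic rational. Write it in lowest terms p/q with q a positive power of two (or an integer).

6511/4096

step 1: add B to get B; options L={ 0 } R={ none } → 1
step 2: add B to get BB; options L={ 0,1 } R={ none } → 2
step 3: add R to get BBR; options L={ 0,1 } R={ 2 } → 3/2
step 4: add B to get BBRB; options L={ 0,1,3/2 } R={ 2 } → 7/4
step 5: add R to get BBRBR; options L={ 0,1,3/2 } R={ 7/4,2 } → 13/8
step 6: add R to get BBRBRR; options L={ 0,1,3/2 } R={ 13/8,7/4,2 } → 25/16
step 7: add B to get BBRBRRB; options L={ 0,1,3/2,25/16 } R={ 13/8,7/4,2 } → 51/32
step 8: add R to get BBRBRRBR; options L={ 0,1,3/2,25/16 } R={ 51/32,13/8,7/4,2 } → 101/64
step 9: add B to get BBRBRRBRB; options L={ 0,1,3/2,25/16,101/64 } R={ 51/32,13/8,7/4,2 } → 203/128
step 10: add B to get BBRBRRBRBB; options L={ 0,1,3/2,25/16,101/64,203/128 } R={ 51/32,13/8,7/4,2 } → 407/256
step 11: add R to get BBRBRRBRBBR; options L={ 0,1,3/2,25/16,101/64,203/128 } R={ 407/256,51/32,13/8,7/4,2 } → 813/512
step 12: add B to get BBRBRRBRBBRB; options L={ 0,1,3/2,25/16,101/64,203/128,813/512 } R={ 407/256,51/32,13/8,7/4,2 } → 1627/1024
step 13: add B to get BBRBRRBRBBRBB; options L={ 0,1,3/2,25/16,101/64,203/128,813/512,1627/1024 } R={ 407/256,51/32,13/8,7/4,2 } → 3255/2048
step 14: add B to get BBRBRRBRBBRBBB; options L={ 0,1,3/2,25/16,101/64,203/128,813/512,1627/1024,3255/2048 } R={ 407/256,51/32,13/8,7/4,2 } → 6511/4096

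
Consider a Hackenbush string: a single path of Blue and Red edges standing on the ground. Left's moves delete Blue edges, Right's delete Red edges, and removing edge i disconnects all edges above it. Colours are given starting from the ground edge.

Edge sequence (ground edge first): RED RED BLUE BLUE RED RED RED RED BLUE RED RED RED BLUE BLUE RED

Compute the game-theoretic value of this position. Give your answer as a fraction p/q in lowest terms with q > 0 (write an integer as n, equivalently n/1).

-12147/8192

Recurse on prefixes of the 15-edge string RED RED BLUE BLUE RED RED RED RED BLUE RED RED RED BLUE BLUE RED:
step 1: add RED to get R; options L={ · } R={ 0 } → -1
step 2: add RED to get RR; options L={ · } R={ -1; 0 } → -2
step 3: add BLUE to get RRB; options L={ -2 } R={ -1; 0 } → -3/2
step 4: add BLUE to get RRBB; options L={ -2; -3/2 } R={ -1; 0 } → -5/4
step 5: add RED to get RRBBR; options L={ -2; -3/2 } R={ -5/4; -1; 0 } → -11/8
step 6: add RED to get RRBBRR; options L={ -2; -3/2 } R={ -11/8; -5/4; -1; 0 } → -23/16
step 7: add RED to get RRBBRRR; options L={ -2; -3/2 } R={ -23/16; -11/8; -5/4; -1; 0 } → -47/32
step 8: add RED to get RRBBRRRR; options L={ -2; -3/2 } R={ -47/32; -23/16; -11/8; -5/4; -1; 0 } → -95/64
step 9: add BLUE to get RRBBRRRRB; options L={ -2; -3/2; -95/64 } R={ -47/32; -23/16; -11/8; -5/4; -1; 0 } → -189/128
step 10: add RED to get RRBBRRRRBR; options L={ -2; -3/2; -95/64 } R={ -189/128; -47/32; -23/16; -11/8; -5/4; -1; 0 } → -379/256
step 11: add RED to get RRBBRRRRBRR; options L={ -2; -3/2; -95/64 } R={ -379/256; -189/128; -47/32; -23/16; -11/8; -5/4; -1; 0 } → -759/512
step 12: add RED to get RRBBRRRRBRRR; options L={ -2; -3/2; -95/64 } R={ -759/512; -379/256; -189/128; -47/32; -23/16; -11/8; -5/4; -1; 0 } → -1519/1024
step 13: add BLUE to get RRBBRRRRBRRRB; options L={ -2; -3/2; -95/64; -1519/1024 } R={ -759/512; -379/256; -189/128; -47/32; -23/16; -11/8; -5/4; -1; 0 } → -3037/2048
step 14: add BLUE to get RRBBRRRRBRRRBB; options L={ -2; -3/2; -95/64; -1519/1024; -3037/2048 } R={ -759/512; -379/256; -189/128; -47/32; -23/16; -11/8; -5/4; -1; 0 } → -6073/4096
step 15: add RED to get RRBBRRRRBRRRBBR; options L={ -2; -3/2; -95/64; -1519/1024; -3037/2048 } R={ -6073/4096; -759/512; -379/256; -189/128; -47/32; -23/16; -11/8; -5/4; -1; 0 } → -12147/8192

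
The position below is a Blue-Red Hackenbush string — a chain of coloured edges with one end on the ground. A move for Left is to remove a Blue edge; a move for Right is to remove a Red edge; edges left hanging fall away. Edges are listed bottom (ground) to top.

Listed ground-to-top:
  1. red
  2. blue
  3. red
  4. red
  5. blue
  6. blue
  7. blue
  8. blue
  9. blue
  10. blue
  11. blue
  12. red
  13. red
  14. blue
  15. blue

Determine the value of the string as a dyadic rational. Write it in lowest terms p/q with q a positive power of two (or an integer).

-12313/16384

Build G(s[:k]) for k = 1..15, string s = red blue red red blue blue blue blue blue blue blue red red blue blue.
step 1: add red to get r; options L={  } R={ 0 } => -1
step 2: add blue to get rb; options L={ -1 } R={ 0 } => -1/2
step 3: add red to get rbr; options L={ -1 } R={ -1/2, 0 } => -3/4
step 4: add red to get rbrr; options L={ -1 } R={ -3/4, -1/2, 0 } => -7/8
step 5: add blue to get rbrrb; options L={ -1, -7/8 } R={ -3/4, -1/2, 0 } => -13/16
step 6: add blue to get rbrrbb; options L={ -1, -7/8, -13/16 } R={ -3/4, -1/2, 0 } => -25/32
step 7: add blue to get rbrrbbb; options L={ -1, -7/8, -13/16, -25/32 } R={ -3/4, -1/2, 0 } => -49/64
step 8: add blue to get rbrrbbbb; options L={ -1, -7/8, -13/16, -25/32, -49/64 } R={ -3/4, -1/2, 0 } => -97/128
step 9: add blue to get rbrrbbbbb; options L={ -1, -7/8, -13/16, -25/32, -49/64, -97/128 } R={ -3/4, -1/2, 0 } => -193/256
step 10: add blue to get rbrrbbbbbb; options L={ -1, -7/8, -13/16, -25/32, -49/64, -97/128, -193/256 } R={ -3/4, -1/2, 0 } => -385/512
step 11: add blue to get rbrrbbbbbbb; options L={ -1, -7/8, -13/16, -25/32, -49/64, -97/128, -193/256, -385/512 } R={ -3/4, -1/2, 0 } => -769/1024
step 12: add red to get rbrrbbbbbbbr; options L={ -1, -7/8, -13/16, -25/32, -49/64, -97/128, -193/256, -385/512 } R={ -769/1024, -3/4, -1/2, 0 } => -1539/2048
step 13: add red to get rbrrbbbbbbbrr; options L={ -1, -7/8, -13/16, -25/32, -49/64, -97/128, -193/256, -385/512 } R={ -1539/2048, -769/1024, -3/4, -1/2, 0 } => -3079/4096
step 14: add blue to get rbrrbbbbbbbrrb; options L={ -1, -7/8, -13/16, -25/32, -49/64, -97/128, -193/256, -385/512, -3079/4096 } R={ -1539/2048, -769/1024, -3/4, -1/2, 0 } => -6157/8192
step 15: add blue to get rbrrbbbbbbbrrbb; options L={ -1, -7/8, -13/16, -25/32, -49/64, -97/128, -193/256, -385/512, -3079/4096, -6157/8192 } R={ -1539/2048, -769/1024, -3/4, -1/2, 0 } => -12313/16384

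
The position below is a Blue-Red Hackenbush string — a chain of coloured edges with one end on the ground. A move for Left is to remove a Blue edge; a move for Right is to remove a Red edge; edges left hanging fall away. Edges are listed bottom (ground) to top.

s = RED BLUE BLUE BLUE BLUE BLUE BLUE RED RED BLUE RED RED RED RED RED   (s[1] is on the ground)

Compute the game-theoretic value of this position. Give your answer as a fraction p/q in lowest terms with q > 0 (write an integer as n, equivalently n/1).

-447/16384

1 of 15 · R · max L −∞ · min R 0 so -1
2 of 15 · RB · max L -1 · min R 0 so -1/2
3 of 15 · RBB · max L -1/2 · min R 0 so -1/4
4 of 15 · RBBB · max L -1/4 · min R 0 so -1/8
5 of 15 · RBBBB · max L -1/8 · min R 0 so -1/16
6 of 15 · RBBBBB · max L -1/16 · min R 0 so -1/32
7 of 15 · RBBBBBB · max L -1/32 · min R 0 so -1/64
8 of 15 · RBBBBBBR · max L -1/32 · min R -1/64 so -3/128
9 of 15 · RBBBBBBRR · max L -1/32 · min R -3/128 so -7/256
10 of 15 · RBBBBBBRRB · max L -7/256 · min R -3/128 so -13/512
11 of 15 · RBBBBBBRRBR · max L -7/256 · min R -13/512 so -27/1024
12 of 15 · RBBBBBBRRBRR · max L -7/256 · min R -27/1024 so -55/2048
13 of 15 · RBBBBBBRRBRRR · max L -7/256 · min R -55/2048 so -111/4096
14 of 15 · RBBBBBBRRBRRRR · max L -7/256 · min R -111/4096 so -223/8192
15 of 15 · RBBBBBBRRBRRRRR · max L -7/256 · min R -223/8192 so -447/16384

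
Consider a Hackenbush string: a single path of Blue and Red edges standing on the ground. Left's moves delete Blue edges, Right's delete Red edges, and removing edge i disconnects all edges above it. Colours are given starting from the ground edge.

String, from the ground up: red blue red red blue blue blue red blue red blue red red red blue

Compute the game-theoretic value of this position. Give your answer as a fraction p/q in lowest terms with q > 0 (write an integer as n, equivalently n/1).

-12637/16384

Prefix values for red blue red red blue blue blue red blue red blue red red red blue via {L|R} + simplicity:
val(r) = { ∅ | 0 } gives -1
val(rb) = { -1 | 0 } gives -1/2
val(rbr) = { -1 | -1/2 0 } gives -3/4
val(rbrr) = { -1 | -3/4 -1/2 0 } gives -7/8
val(rbrrb) = { -1 -7/8 | -3/4 -1/2 0 } gives -13/16
val(rbrrbb) = { -1 -7/8 -13/16 | -3/4 -1/2 0 } gives -25/32
val(rbrrbbb) = { -1 -7/8 -13/16 -25/32 | -3/4 -1/2 0 } gives -49/64
val(rbrrbbbr) = { -1 -7/8 -13/16 -25/32 | -49/64 -3/4 -1/2 0 } gives -99/128
val(rbrrbbbrb) = { -1 -7/8 -13/16 -25/32 -99/128 | -49/64 -3/4 -1/2 0 } gives -197/256
val(rbrrbbbrbr) = { -1 -7/8 -13/16 -25/32 -99/128 | -197/256 -49/64 -3/4 -1/2 0 } gives -395/512
val(rbrrbbbrbrb) = { -1 -7/8 -13/16 -25/32 -99/128 -395/512 | -197/256 -49/64 -3/4 -1/2 0 } gives -789/1024
val(rbrrbbbrbrbr) = { -1 -7/8 -13/16 -25/32 -99/128 -395/512 | -789/1024 -197/256 -49/64 -3/4 -1/2 0 } gives -1579/2048
val(rbrrbbbrbrbrr) = { -1 -7/8 -13/16 -25/32 -99/128 -395/512 | -1579/2048 -789/1024 -197/256 -49/64 -3/4 -1/2 0 } gives -3159/4096
val(rbrrbbbrbrbrrr) = { -1 -7/8 -13/16 -25/32 -99/128 -395/512 | -3159/4096 -1579/2048 -789/1024 -197/256 -49/64 -3/4 -1/2 0 } gives -6319/8192
val(rbrrbbbrbrbrrrb) = { -1 -7/8 -13/16 -25/32 -99/128 -395/512 -6319/8192 | -3159/4096 -1579/2048 -789/1024 -197/256 -49/64 -3/4 -1/2 0 } gives -12637/16384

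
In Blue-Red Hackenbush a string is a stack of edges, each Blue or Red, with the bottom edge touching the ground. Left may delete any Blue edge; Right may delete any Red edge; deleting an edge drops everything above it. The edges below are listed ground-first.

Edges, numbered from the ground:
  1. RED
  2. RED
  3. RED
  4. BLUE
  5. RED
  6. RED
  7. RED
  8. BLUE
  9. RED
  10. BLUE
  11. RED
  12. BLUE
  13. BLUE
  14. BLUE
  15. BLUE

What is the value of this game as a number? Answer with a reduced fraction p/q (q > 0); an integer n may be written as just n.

R: Left { · }, Right { 0 } — simplest -1
RR: Left { · }, Right { -1; 0 } — simplest -2
RRR: Left { · }, Right { -2; -1; 0 } — simplest -3
RRRB: Left { -3 }, Right { -2; -1; 0 } — simplest -5/2
RRRBR: Left { -3 }, Right { -5/2; -2; -1; 0 } — simplest -11/4
RRRBRR: Left { -3 }, Right { -11/4; -5/2; -2; -1; 0 } — simplest -23/8
RRRBRRR: Left { -3 }, Right { -23/8; -11/4; -5/2; -2; -1; 0 } — simplest -47/16
RRRBRRRB: Left { -3; -47/16 }, Right { -23/8; -11/4; -5/2; -2; -1; 0 } — simplest -93/32
RRRBRRRBR: Left { -3; -47/16 }, Right { -93/32; -23/8; -11/4; -5/2; -2; -1; 0 } — simplest -187/64
RRRBRRRBRB: Left { -3; -47/16; -187/64 }, Right { -93/32; -23/8; -11/4; -5/2; -2; -1; 0 } — simplest -373/128
RRRBRRRBRBR: Left { -3; -47/16; -187/64 }, Right { -373/128; -93/32; -23/8; -11/4; -5/2; -2; -1; 0 } — simplest -747/256
RRRBRRRBRBRB: Left { -3; -47/16; -187/64; -747/256 }, Right { -373/128; -93/32; -23/8; -11/4; -5/2; -2; -1; 0 } — simplest -1493/512
RRRBRRRBRBRBB: Left { -3; -47/16; -187/64; -747/256; -1493/512 }, Right { -373/128; -93/32; -23/8; -11/4; -5/2; -2; -1; 0 } — simplest -2985/1024
RRRBRRRBRBRBBB: Left { -3; -47/16; -187/64; -747/256; -1493/512; -2985/1024 }, Right { -373/128; -93/32; -23/8; -11/4; -5/2; -2; -1; 0 } — simplest -5969/2048
RRRBRRRBRBRBBBB: Left { -3; -47/16; -187/64; -747/256; -1493/512; -2985/1024; -5969/2048 }, Right { -373/128; -93/32; -23/8; -11/4; -5/2; -2; -1; 0 } — simplest -11937/4096

-11937/4096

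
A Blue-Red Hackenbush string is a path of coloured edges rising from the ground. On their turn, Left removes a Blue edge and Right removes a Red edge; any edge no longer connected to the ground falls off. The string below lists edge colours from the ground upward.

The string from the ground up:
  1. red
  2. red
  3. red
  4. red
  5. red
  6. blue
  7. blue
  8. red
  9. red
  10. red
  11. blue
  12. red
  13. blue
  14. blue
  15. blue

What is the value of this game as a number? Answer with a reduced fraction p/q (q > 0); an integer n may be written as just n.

1 of 15 · r · max L −∞ · min R 0 = -1
2 of 15 · rr · max L −∞ · min R -1 = -2
3 of 15 · rrr · max L −∞ · min R -2 = -3
4 of 15 · rrrr · max L −∞ · min R -3 = -4
5 of 15 · rrrrr · max L −∞ · min R -4 = -5
6 of 15 · rrrrrb · max L -5 · min R -4 = -9/2
7 of 15 · rrrrrbb · max L -9/2 · min R -4 = -17/4
8 of 15 · rrrrrbbr · max L -9/2 · min R -17/4 = -35/8
9 of 15 · rrrrrbbrr · max L -9/2 · min R -35/8 = -71/16
10 of 15 · rrrrrbbrrr · max L -9/2 · min R -71/16 = -143/32
11 of 15 · rrrrrbbrrrb · max L -143/32 · min R -71/16 = -285/64
12 of 15 · rrrrrbbrrrbr · max L -143/32 · min R -285/64 = -571/128
13 of 15 · rrrrrbbrrrbrb · max L -571/128 · min R -285/64 = -1141/256
14 of 15 · rrrrrbbrrrbrbb · max L -1141/256 · min R -285/64 = -2281/512
15 of 15 · rrrrrbbrrrbrbbb · max L -2281/512 · min R -285/64 = -4561/1024

-4561/1024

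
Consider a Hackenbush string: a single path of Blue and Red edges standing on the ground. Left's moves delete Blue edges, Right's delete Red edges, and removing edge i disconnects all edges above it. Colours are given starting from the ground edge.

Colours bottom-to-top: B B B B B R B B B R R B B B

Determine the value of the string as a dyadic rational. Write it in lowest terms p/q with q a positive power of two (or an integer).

2511/512

v(B) = { 0 | — } -> 1
v(BB) = { 0 1 | — } -> 2
v(BBB) = { 0 1 2 | — } -> 3
v(BBBB) = { 0 1 2 3 | — } -> 4
v(BBBBB) = { 0 1 2 3 4 | — } -> 5
v(BBBBBR) = { 0 1 2 3 4 | 5 } -> 9/2
v(BBBBBRB) = { 0 1 2 3 4 9/2 | 5 } -> 19/4
v(BBBBBRBB) = { 0 1 2 3 4 9/2 19/4 | 5 } -> 39/8
v(BBBBBRBBB) = { 0 1 2 3 4 9/2 19/4 39/8 | 5 } -> 79/16
v(BBBBBRBBBR) = { 0 1 2 3 4 9/2 19/4 39/8 | 79/16 5 } -> 157/32
v(BBBBBRBBBRR) = { 0 1 2 3 4 9/2 19/4 39/8 | 157/32 79/16 5 } -> 313/64
v(BBBBBRBBBRRB) = { 0 1 2 3 4 9/2 19/4 39/8 313/64 | 157/32 79/16 5 } -> 627/128
v(BBBBBRBBBRRBB) = { 0 1 2 3 4 9/2 19/4 39/8 313/64 627/128 | 157/32 79/16 5 } -> 1255/256
v(BBBBBRBBBRRBBB) = { 0 1 2 3 4 9/2 19/4 39/8 313/64 627/128 1255/256 | 157/32 79/16 5 } -> 2511/512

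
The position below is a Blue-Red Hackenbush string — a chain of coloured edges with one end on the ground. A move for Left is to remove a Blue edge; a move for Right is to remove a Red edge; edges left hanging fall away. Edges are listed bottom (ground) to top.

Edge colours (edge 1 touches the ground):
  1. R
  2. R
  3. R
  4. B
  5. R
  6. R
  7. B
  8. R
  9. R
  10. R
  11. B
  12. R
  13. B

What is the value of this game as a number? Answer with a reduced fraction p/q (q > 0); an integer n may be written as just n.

-2933/1024

R: Left { ∅ }, Right { 0 } => simplest -1
RR: Left { ∅ }, Right { -1; 0 } => simplest -2
RRR: Left { ∅ }, Right { -2; -1; 0 } => simplest -3
RRRB: Left { -3 }, Right { -2; -1; 0 } => simplest -5/2
RRRBR: Left { -3 }, Right { -5/2; -2; -1; 0 } => simplest -11/4
RRRBRR: Left { -3 }, Right { -11/4; -5/2; -2; -1; 0 } => simplest -23/8
RRRBRRB: Left { -3; -23/8 }, Right { -11/4; -5/2; -2; -1; 0 } => simplest -45/16
RRRBRRBR: Left { -3; -23/8 }, Right { -45/16; -11/4; -5/2; -2; -1; 0 } => simplest -91/32
RRRBRRBRR: Left { -3; -23/8 }, Right { -91/32; -45/16; -11/4; -5/2; -2; -1; 0 } => simplest -183/64
RRRBRRBRRR: Left { -3; -23/8 }, Right { -183/64; -91/32; -45/16; -11/4; -5/2; -2; -1; 0 } => simplest -367/128
RRRBRRBRRRB: Left { -3; -23/8; -367/128 }, Right { -183/64; -91/32; -45/16; -11/4; -5/2; -2; -1; 0 } => simplest -733/256
RRRBRRBRRRBR: Left { -3; -23/8; -367/128 }, Right { -733/256; -183/64; -91/32; -45/16; -11/4; -5/2; -2; -1; 0 } => simplest -1467/512
RRRBRRBRRRBRB: Left { -3; -23/8; -367/128; -1467/512 }, Right { -733/256; -183/64; -91/32; -45/16; -11/4; -5/2; -2; -1; 0 } => simplest -2933/1024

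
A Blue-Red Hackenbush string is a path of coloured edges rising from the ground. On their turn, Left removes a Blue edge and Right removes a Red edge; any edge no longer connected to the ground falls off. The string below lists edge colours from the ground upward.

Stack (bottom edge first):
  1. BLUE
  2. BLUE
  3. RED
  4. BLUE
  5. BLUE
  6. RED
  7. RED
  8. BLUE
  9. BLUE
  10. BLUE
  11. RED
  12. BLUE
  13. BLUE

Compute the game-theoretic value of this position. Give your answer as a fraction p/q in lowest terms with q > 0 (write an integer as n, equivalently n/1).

Recurse on prefixes of the 13-edge string BLUE BLUE RED BLUE BLUE RED RED BLUE BLUE BLUE RED BLUE BLUE:
edge 1 of 13 (BLUE): { 0 | (no moves) } gives 1
edge 2 of 13 (BLUE): { 0, 1 | (no moves) } gives 2
edge 3 of 13 (RED): { 0, 1 | 2 } gives 3/2
edge 4 of 13 (BLUE): { 0, 1, 3/2 | 2 } gives 7/4
edge 5 of 13 (BLUE): { 0, 1, 3/2, 7/4 | 2 } gives 15/8
edge 6 of 13 (RED): { 0, 1, 3/2, 7/4 | 15/8, 2 } gives 29/16
edge 7 of 13 (RED): { 0, 1, 3/2, 7/4 | 29/16, 15/8, 2 } gives 57/32
edge 8 of 13 (BLUE): { 0, 1, 3/2, 7/4, 57/32 | 29/16, 15/8, 2 } gives 115/64
edge 9 of 13 (BLUE): { 0, 1, 3/2, 7/4, 57/32, 115/64 | 29/16, 15/8, 2 } gives 231/128
edge 10 of 13 (BLUE): { 0, 1, 3/2, 7/4, 57/32, 115/64, 231/128 | 29/16, 15/8, 2 } gives 463/256
edge 11 of 13 (RED): { 0, 1, 3/2, 7/4, 57/32, 115/64, 231/128 | 463/256, 29/16, 15/8, 2 } gives 925/512
edge 12 of 13 (BLUE): { 0, 1, 3/2, 7/4, 57/32, 115/64, 231/128, 925/512 | 463/256, 29/16, 15/8, 2 } gives 1851/1024
edge 13 of 13 (BLUE): { 0, 1, 3/2, 7/4, 57/32, 115/64, 231/128, 925/512, 1851/1024 | 463/256, 29/16, 15/8, 2 } gives 3703/2048

3703/2048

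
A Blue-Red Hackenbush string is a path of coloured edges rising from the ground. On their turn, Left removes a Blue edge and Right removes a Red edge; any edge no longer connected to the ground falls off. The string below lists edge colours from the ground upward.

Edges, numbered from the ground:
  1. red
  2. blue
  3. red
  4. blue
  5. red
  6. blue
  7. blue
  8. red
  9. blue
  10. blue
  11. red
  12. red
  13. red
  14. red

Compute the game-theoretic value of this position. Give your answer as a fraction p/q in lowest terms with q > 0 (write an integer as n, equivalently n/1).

-5279/8192

step 1: add red to get r; options L={ (no moves) } R={ 0 } gives -1
step 2: add blue to get rb; options L={ -1 } R={ 0 } gives -1/2
step 3: add red to get rbr; options L={ -1 } R={ -1/2 0 } gives -3/4
step 4: add blue to get rbrb; options L={ -1 -3/4 } R={ -1/2 0 } gives -5/8
step 5: add red to get rbrbr; options L={ -1 -3/4 } R={ -5/8 -1/2 0 } gives -11/16
step 6: add blue to get rbrbrb; options L={ -1 -3/4 -11/16 } R={ -5/8 -1/2 0 } gives -21/32
step 7: add blue to get rbrbrbb; options L={ -1 -3/4 -11/16 -21/32 } R={ -5/8 -1/2 0 } gives -41/64
step 8: add red to get rbrbrbbr; options L={ -1 -3/4 -11/16 -21/32 } R={ -41/64 -5/8 -1/2 0 } gives -83/128
step 9: add blue to get rbrbrbbrb; options L={ -1 -3/4 -11/16 -21/32 -83/128 } R={ -41/64 -5/8 -1/2 0 } gives -165/256
step 10: add blue to get rbrbrbbrbb; options L={ -1 -3/4 -11/16 -21/32 -83/128 -165/256 } R={ -41/64 -5/8 -1/2 0 } gives -329/512
step 11: add red to get rbrbrbbrbbr; options L={ -1 -3/4 -11/16 -21/32 -83/128 -165/256 } R={ -329/512 -41/64 -5/8 -1/2 0 } gives -659/1024
step 12: add red to get rbrbrbbrbbrr; options L={ -1 -3/4 -11/16 -21/32 -83/128 -165/256 } R={ -659/1024 -329/512 -41/64 -5/8 -1/2 0 } gives -1319/2048
step 13: add red to get rbrbrbbrbbrrr; options L={ -1 -3/4 -11/16 -21/32 -83/128 -165/256 } R={ -1319/2048 -659/1024 -329/512 -41/64 -5/8 -1/2 0 } gives -2639/4096
step 14: add red to get rbrbrbbrbbrrrr; options L={ -1 -3/4 -11/16 -21/32 -83/128 -165/256 } R={ -2639/4096 -1319/2048 -659/1024 -329/512 -41/64 -5/8 -1/2 0 } gives -5279/8192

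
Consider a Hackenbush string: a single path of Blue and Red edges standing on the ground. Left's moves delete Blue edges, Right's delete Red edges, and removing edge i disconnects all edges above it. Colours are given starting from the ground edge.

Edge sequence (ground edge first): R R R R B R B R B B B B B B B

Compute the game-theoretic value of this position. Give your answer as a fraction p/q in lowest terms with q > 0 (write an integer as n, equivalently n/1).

Recurse on prefixes of the 15-edge string R R R R B R B R B B B B B B B:
R: Left { ∅ }, Right { 0 } -> simplest -1
RR: Left { ∅ }, Right { -1, 0 } -> simplest -2
RRR: Left { ∅ }, Right { -2, -1, 0 } -> simplest -3
RRRR: Left { ∅ }, Right { -3, -2, -1, 0 } -> simplest -4
RRRRB: Left { -4 }, Right { -3, -2, -1, 0 } -> simplest -7/2
RRRRBR: Left { -4 }, Right { -7/2, -3, -2, -1, 0 } -> simplest -15/4
RRRRBRB: Left { -4, -15/4 }, Right { -7/2, -3, -2, -1, 0 } -> simplest -29/8
RRRRBRBR: Left { -4, -15/4 }, Right { -29/8, -7/2, -3, -2, -1, 0 } -> simplest -59/16
RRRRBRBRB: Left { -4, -15/4, -59/16 }, Right { -29/8, -7/2, -3, -2, -1, 0 } -> simplest -117/32
RRRRBRBRBB: Left { -4, -15/4, -59/16, -117/32 }, Right { -29/8, -7/2, -3, -2, -1, 0 } -> simplest -233/64
RRRRBRBRBBB: Left { -4, -15/4, -59/16, -117/32, -233/64 }, Right { -29/8, -7/2, -3, -2, -1, 0 } -> simplest -465/128
RRRRBRBRBBBB: Left { -4, -15/4, -59/16, -117/32, -233/64, -465/128 }, Right { -29/8, -7/2, -3, -2, -1, 0 } -> simplest -929/256
RRRRBRBRBBBBB: Left { -4, -15/4, -59/16, -117/32, -233/64, -465/128, -929/256 }, Right { -29/8, -7/2, -3, -2, -1, 0 } -> simplest -1857/512
RRRRBRBRBBBBBB: Left { -4, -15/4, -59/16, -117/32, -233/64, -465/128, -929/256, -1857/512 }, Right { -29/8, -7/2, -3, -2, -1, 0 } -> simplest -3713/1024
RRRRBRBRBBBBBBB: Left { -4, -15/4, -59/16, -117/32, -233/64, -465/128, -929/256, -1857/512, -3713/1024 }, Right { -29/8, -7/2, -3, -2, -1, 0 } -> simplest -7425/2048

-7425/2048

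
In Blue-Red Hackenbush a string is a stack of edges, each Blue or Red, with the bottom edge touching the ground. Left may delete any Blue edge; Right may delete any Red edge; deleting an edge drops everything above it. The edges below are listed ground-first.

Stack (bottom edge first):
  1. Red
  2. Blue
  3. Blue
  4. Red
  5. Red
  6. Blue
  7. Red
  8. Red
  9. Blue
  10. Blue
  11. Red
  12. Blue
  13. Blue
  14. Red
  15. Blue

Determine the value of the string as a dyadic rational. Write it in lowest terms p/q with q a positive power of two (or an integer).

Prefix values for Red Blue Blue Red Red Blue Red Red Blue Blue Red Blue Blue Red Blue via {L|R} + simplicity:
value(R) = {  | 0 } = -1
value(RB) = { -1 | 0 } = -1/2
value(RBB) = { -1; -1/2 | 0 } = -1/4
value(RBBR) = { -1; -1/2 | -1/4; 0 } = -3/8
value(RBBRR) = { -1; -1/2 | -3/8; -1/4; 0 } = -7/16
value(RBBRRB) = { -1; -1/2; -7/16 | -3/8; -1/4; 0 } = -13/32
value(RBBRRBR) = { -1; -1/2; -7/16 | -13/32; -3/8; -1/4; 0 } = -27/64
value(RBBRRBRR) = { -1; -1/2; -7/16 | -27/64; -13/32; -3/8; -1/4; 0 } = -55/128
value(RBBRRBRRB) = { -1; -1/2; -7/16; -55/128 | -27/64; -13/32; -3/8; -1/4; 0 } = -109/256
value(RBBRRBRRBB) = { -1; -1/2; -7/16; -55/128; -109/256 | -27/64; -13/32; -3/8; -1/4; 0 } = -217/512
value(RBBRRBRRBBR) = { -1; -1/2; -7/16; -55/128; -109/256 | -217/512; -27/64; -13/32; -3/8; -1/4; 0 } = -435/1024
value(RBBRRBRRBBRB) = { -1; -1/2; -7/16; -55/128; -109/256; -435/1024 | -217/512; -27/64; -13/32; -3/8; -1/4; 0 } = -869/2048
value(RBBRRBRRBBRBB) = { -1; -1/2; -7/16; -55/128; -109/256; -435/1024; -869/2048 | -217/512; -27/64; -13/32; -3/8; -1/4; 0 } = -1737/4096
value(RBBRRBRRBBRBBR) = { -1; -1/2; -7/16; -55/128; -109/256; -435/1024; -869/2048 | -1737/4096; -217/512; -27/64; -13/32; -3/8; -1/4; 0 } = -3475/8192
value(RBBRRBRRBBRBBRB) = { -1; -1/2; -7/16; -55/128; -109/256; -435/1024; -869/2048; -3475/8192 | -1737/4096; -217/512; -27/64; -13/32; -3/8; -1/4; 0 } = -6949/16384

-6949/16384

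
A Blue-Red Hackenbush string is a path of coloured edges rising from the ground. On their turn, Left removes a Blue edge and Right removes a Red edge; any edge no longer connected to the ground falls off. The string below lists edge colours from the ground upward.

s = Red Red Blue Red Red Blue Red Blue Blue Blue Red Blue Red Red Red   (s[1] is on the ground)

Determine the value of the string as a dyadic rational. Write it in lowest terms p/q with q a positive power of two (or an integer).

val(R) = { none | 0 } so -1
val(RR) = { none | -1,0 } so -2
val(RRB) = { -2 | -1,0 } so -3/2
val(RRBR) = { -2 | -3/2,-1,0 } so -7/4
val(RRBRR) = { -2 | -7/4,-3/2,-1,0 } so -15/8
val(RRBRRB) = { -2,-15/8 | -7/4,-3/2,-1,0 } so -29/16
val(RRBRRBR) = { -2,-15/8 | -29/16,-7/4,-3/2,-1,0 } so -59/32
val(RRBRRBRB) = { -2,-15/8,-59/32 | -29/16,-7/4,-3/2,-1,0 } so -117/64
val(RRBRRBRBB) = { -2,-15/8,-59/32,-117/64 | -29/16,-7/4,-3/2,-1,0 } so -233/128
val(RRBRRBRBBB) = { -2,-15/8,-59/32,-117/64,-233/128 | -29/16,-7/4,-3/2,-1,0 } so -465/256
val(RRBRRBRBBBR) = { -2,-15/8,-59/32,-117/64,-233/128 | -465/256,-29/16,-7/4,-3/2,-1,0 } so -931/512
val(RRBRRBRBBBRB) = { -2,-15/8,-59/32,-117/64,-233/128,-931/512 | -465/256,-29/16,-7/4,-3/2,-1,0 } so -1861/1024
val(RRBRRBRBBBRBR) = { -2,-15/8,-59/32,-117/64,-233/128,-931/512 | -1861/1024,-465/256,-29/16,-7/4,-3/2,-1,0 } so -3723/2048
val(RRBRRBRBBBRBRR) = { -2,-15/8,-59/32,-117/64,-233/128,-931/512 | -3723/2048,-1861/1024,-465/256,-29/16,-7/4,-3/2,-1,0 } so -7447/4096
val(RRBRRBRBBBRBRRR) = { -2,-15/8,-59/32,-117/64,-233/128,-931/512 | -7447/4096,-3723/2048,-1861/1024,-465/256,-29/16,-7/4,-3/2,-1,0 } so -14895/8192

-14895/8192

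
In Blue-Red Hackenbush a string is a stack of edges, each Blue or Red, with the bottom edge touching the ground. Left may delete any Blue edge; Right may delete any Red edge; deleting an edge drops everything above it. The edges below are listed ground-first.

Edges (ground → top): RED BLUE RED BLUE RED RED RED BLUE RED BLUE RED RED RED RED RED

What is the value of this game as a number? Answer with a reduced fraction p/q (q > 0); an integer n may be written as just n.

-11967/16384

Prefix values for RED BLUE RED BLUE RED RED RED BLUE RED BLUE RED RED RED RED RED via {L|R} + simplicity:
val(R) = { (no moves) | 0 } — -1
val(RB) = { -1 | 0 } — -1/2
val(RBR) = { -1 | -1/2,0 } — -3/4
val(RBRB) = { -1,-3/4 | -1/2,0 } — -5/8
val(RBRBR) = { -1,-3/4 | -5/8,-1/2,0 } — -11/16
val(RBRBRR) = { -1,-3/4 | -11/16,-5/8,-1/2,0 } — -23/32
val(RBRBRRR) = { -1,-3/4 | -23/32,-11/16,-5/8,-1/2,0 } — -47/64
val(RBRBRRRB) = { -1,-3/4,-47/64 | -23/32,-11/16,-5/8,-1/2,0 } — -93/128
val(RBRBRRRBR) = { -1,-3/4,-47/64 | -93/128,-23/32,-11/16,-5/8,-1/2,0 } — -187/256
val(RBRBRRRBRB) = { -1,-3/4,-47/64,-187/256 | -93/128,-23/32,-11/16,-5/8,-1/2,0 } — -373/512
val(RBRBRRRBRBR) = { -1,-3/4,-47/64,-187/256 | -373/512,-93/128,-23/32,-11/16,-5/8,-1/2,0 } — -747/1024
val(RBRBRRRBRBRR) = { -1,-3/4,-47/64,-187/256 | -747/1024,-373/512,-93/128,-23/32,-11/16,-5/8,-1/2,0 } — -1495/2048
val(RBRBRRRBRBRRR) = { -1,-3/4,-47/64,-187/256 | -1495/2048,-747/1024,-373/512,-93/128,-23/32,-11/16,-5/8,-1/2,0 } — -2991/4096
val(RBRBRRRBRBRRRR) = { -1,-3/4,-47/64,-187/256 | -2991/4096,-1495/2048,-747/1024,-373/512,-93/128,-23/32,-11/16,-5/8,-1/2,0 } — -5983/8192
val(RBRBRRRBRBRRRRR) = { -1,-3/4,-47/64,-187/256 | -5983/8192,-2991/4096,-1495/2048,-747/1024,-373/512,-93/128,-23/32,-11/16,-5/8,-1/2,0 } — -11967/16384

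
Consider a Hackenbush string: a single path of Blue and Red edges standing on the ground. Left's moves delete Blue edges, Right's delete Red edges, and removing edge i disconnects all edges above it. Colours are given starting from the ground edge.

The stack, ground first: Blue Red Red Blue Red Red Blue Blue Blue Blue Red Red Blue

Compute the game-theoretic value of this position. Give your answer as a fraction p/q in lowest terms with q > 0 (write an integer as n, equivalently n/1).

1267/4096

v(B) = { 0 | · } so 1
v(BR) = { 0 | 1 } so 1/2
v(BRR) = { 0 | 1/2; 1 } so 1/4
v(BRRB) = { 0; 1/4 | 1/2; 1 } so 3/8
v(BRRBR) = { 0; 1/4 | 3/8; 1/2; 1 } so 5/16
v(BRRBRR) = { 0; 1/4 | 5/16; 3/8; 1/2; 1 } so 9/32
v(BRRBRRB) = { 0; 1/4; 9/32 | 5/16; 3/8; 1/2; 1 } so 19/64
v(BRRBRRBB) = { 0; 1/4; 9/32; 19/64 | 5/16; 3/8; 1/2; 1 } so 39/128
v(BRRBRRBBB) = { 0; 1/4; 9/32; 19/64; 39/128 | 5/16; 3/8; 1/2; 1 } so 79/256
v(BRRBRRBBBB) = { 0; 1/4; 9/32; 19/64; 39/128; 79/256 | 5/16; 3/8; 1/2; 1 } so 159/512
v(BRRBRRBBBBR) = { 0; 1/4; 9/32; 19/64; 39/128; 79/256 | 159/512; 5/16; 3/8; 1/2; 1 } so 317/1024
v(BRRBRRBBBBRR) = { 0; 1/4; 9/32; 19/64; 39/128; 79/256 | 317/1024; 159/512; 5/16; 3/8; 1/2; 1 } so 633/2048
v(BRRBRRBBBBRRB) = { 0; 1/4; 9/32; 19/64; 39/128; 79/256; 633/2048 | 317/1024; 159/512; 5/16; 3/8; 1/2; 1 } so 1267/4096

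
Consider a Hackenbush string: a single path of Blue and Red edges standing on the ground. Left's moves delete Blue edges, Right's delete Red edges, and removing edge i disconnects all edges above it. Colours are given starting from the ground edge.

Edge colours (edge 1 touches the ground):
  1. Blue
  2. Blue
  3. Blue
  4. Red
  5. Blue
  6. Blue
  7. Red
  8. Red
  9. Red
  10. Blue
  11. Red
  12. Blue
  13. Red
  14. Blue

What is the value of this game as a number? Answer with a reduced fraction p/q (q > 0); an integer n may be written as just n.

5675/2048

v_1 [B]  L=[0]  R=[(no moves)]  ⇒ 1
v_2 [BB]  L=[0 1]  R=[(no moves)]  ⇒ 2
v_3 [BBB]  L=[0 1 2]  R=[(no moves)]  ⇒ 3
v_4 [BBBR]  L=[0 1 2]  R=[3]  ⇒ 5/2
v_5 [BBBRB]  L=[0 1 2 5/2]  R=[3]  ⇒ 11/4
v_6 [BBBRBB]  L=[0 1 2 5/2 11/4]  R=[3]  ⇒ 23/8
v_7 [BBBRBBR]  L=[0 1 2 5/2 11/4]  R=[23/8 3]  ⇒ 45/16
v_8 [BBBRBBRR]  L=[0 1 2 5/2 11/4]  R=[45/16 23/8 3]  ⇒ 89/32
v_9 [BBBRBBRRR]  L=[0 1 2 5/2 11/4]  R=[89/32 45/16 23/8 3]  ⇒ 177/64
v_10 [BBBRBBRRRB]  L=[0 1 2 5/2 11/4 177/64]  R=[89/32 45/16 23/8 3]  ⇒ 355/128
v_11 [BBBRBBRRRBR]  L=[0 1 2 5/2 11/4 177/64]  R=[355/128 89/32 45/16 23/8 3]  ⇒ 709/256
v_12 [BBBRBBRRRBRB]  L=[0 1 2 5/2 11/4 177/64 709/256]  R=[355/128 89/32 45/16 23/8 3]  ⇒ 1419/512
v_13 [BBBRBBRRRBRBR]  L=[0 1 2 5/2 11/4 177/64 709/256]  R=[1419/512 355/128 89/32 45/16 23/8 3]  ⇒ 2837/1024
v_14 [BBBRBBRRRBRBRB]  L=[0 1 2 5/2 11/4 177/64 709/256 2837/1024]  R=[1419/512 355/128 89/32 45/16 23/8 3]  ⇒ 5675/2048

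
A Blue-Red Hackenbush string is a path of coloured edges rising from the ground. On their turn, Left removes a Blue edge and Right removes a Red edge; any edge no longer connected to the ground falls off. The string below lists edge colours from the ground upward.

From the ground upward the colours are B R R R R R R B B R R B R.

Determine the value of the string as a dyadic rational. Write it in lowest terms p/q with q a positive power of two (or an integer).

101/4096

Recurse on prefixes of the 13-edge string B R R R R R R B B R R B R:
v_1 [B]  L=[0]  R=[none]  => 1
v_2 [BR]  L=[0]  R=[1]  => 1/2
v_3 [BRR]  L=[0]  R=[1/2; 1]  => 1/4
v_4 [BRRR]  L=[0]  R=[1/4; 1/2; 1]  => 1/8
v_5 [BRRRR]  L=[0]  R=[1/8; 1/4; 1/2; 1]  => 1/16
v_6 [BRRRRR]  L=[0]  R=[1/16; 1/8; 1/4; 1/2; 1]  => 1/32
v_7 [BRRRRRR]  L=[0]  R=[1/32; 1/16; 1/8; 1/4; 1/2; 1]  => 1/64
v_8 [BRRRRRRB]  L=[0; 1/64]  R=[1/32; 1/16; 1/8; 1/4; 1/2; 1]  => 3/128
v_9 [BRRRRRRBB]  L=[0; 1/64; 3/128]  R=[1/32; 1/16; 1/8; 1/4; 1/2; 1]  => 7/256
v_10 [BRRRRRRBBR]  L=[0; 1/64; 3/128]  R=[7/256; 1/32; 1/16; 1/8; 1/4; 1/2; 1]  => 13/512
v_11 [BRRRRRRBBRR]  L=[0; 1/64; 3/128]  R=[13/512; 7/256; 1/32; 1/16; 1/8; 1/4; 1/2; 1]  => 25/1024
v_12 [BRRRRRRBBRRB]  L=[0; 1/64; 3/128; 25/1024]  R=[13/512; 7/256; 1/32; 1/16; 1/8; 1/4; 1/2; 1]  => 51/2048
v_13 [BRRRRRRBBRRBR]  L=[0; 1/64; 3/128; 25/1024]  R=[51/2048; 13/512; 7/256; 1/32; 1/16; 1/8; 1/4; 1/2; 1]  => 101/4096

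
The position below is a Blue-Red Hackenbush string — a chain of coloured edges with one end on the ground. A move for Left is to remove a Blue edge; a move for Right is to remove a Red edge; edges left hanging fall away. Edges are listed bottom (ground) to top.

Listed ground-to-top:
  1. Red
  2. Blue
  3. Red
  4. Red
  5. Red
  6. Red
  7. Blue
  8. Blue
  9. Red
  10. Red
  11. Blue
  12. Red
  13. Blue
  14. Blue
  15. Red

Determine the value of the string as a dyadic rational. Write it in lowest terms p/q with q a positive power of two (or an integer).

-15571/16384

Prefix values for Red Blue Red Red Red Red Blue Blue Red Red Blue Red Blue Blue Red via {L|R} + simplicity:
R: Left { (no moves) }, Right { 0 } ⇒ simplest -1
RB: Left { -1 }, Right { 0 } ⇒ simplest -1/2
RBR: Left { -1 }, Right { -1/2; 0 } ⇒ simplest -3/4
RBRR: Left { -1 }, Right { -3/4; -1/2; 0 } ⇒ simplest -7/8
RBRRR: Left { -1 }, Right { -7/8; -3/4; -1/2; 0 } ⇒ simplest -15/16
RBRRRR: Left { -1 }, Right { -15/16; -7/8; -3/4; -1/2; 0 } ⇒ simplest -31/32
RBRRRRB: Left { -1; -31/32 }, Right { -15/16; -7/8; -3/4; -1/2; 0 } ⇒ simplest -61/64
RBRRRRBB: Left { -1; -31/32; -61/64 }, Right { -15/16; -7/8; -3/4; -1/2; 0 } ⇒ simplest -121/128
RBRRRRBBR: Left { -1; -31/32; -61/64 }, Right { -121/128; -15/16; -7/8; -3/4; -1/2; 0 } ⇒ simplest -243/256
RBRRRRBBRR: Left { -1; -31/32; -61/64 }, Right { -243/256; -121/128; -15/16; -7/8; -3/4; -1/2; 0 } ⇒ simplest -487/512
RBRRRRBBRRB: Left { -1; -31/32; -61/64; -487/512 }, Right { -243/256; -121/128; -15/16; -7/8; -3/4; -1/2; 0 } ⇒ simplest -973/1024
RBRRRRBBRRBR: Left { -1; -31/32; -61/64; -487/512 }, Right { -973/1024; -243/256; -121/128; -15/16; -7/8; -3/4; -1/2; 0 } ⇒ simplest -1947/2048
RBRRRRBBRRBRB: Left { -1; -31/32; -61/64; -487/512; -1947/2048 }, Right { -973/1024; -243/256; -121/128; -15/16; -7/8; -3/4; -1/2; 0 } ⇒ simplest -3893/4096
RBRRRRBBRRBRBB: Left { -1; -31/32; -61/64; -487/512; -1947/2048; -3893/4096 }, Right { -973/1024; -243/256; -121/128; -15/16; -7/8; -3/4; -1/2; 0 } ⇒ simplest -7785/8192
RBRRRRBBRRBRBBR: Left { -1; -31/32; -61/64; -487/512; -1947/2048; -3893/4096 }, Right { -7785/8192; -973/1024; -243/256; -121/128; -15/16; -7/8; -3/4; -1/2; 0 } ⇒ simplest -15571/16384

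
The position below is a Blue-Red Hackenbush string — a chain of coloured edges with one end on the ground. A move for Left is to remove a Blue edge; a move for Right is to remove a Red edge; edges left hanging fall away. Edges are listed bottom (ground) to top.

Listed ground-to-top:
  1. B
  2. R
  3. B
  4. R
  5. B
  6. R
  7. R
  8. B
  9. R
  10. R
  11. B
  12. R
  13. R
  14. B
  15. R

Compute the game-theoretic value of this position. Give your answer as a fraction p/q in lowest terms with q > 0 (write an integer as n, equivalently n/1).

10533/16384

1 of 15 · B · max L 0 · min R +∞ -> 1
2 of 15 · BR · max L 0 · min R 1 -> 1/2
3 of 15 · BRB · max L 1/2 · min R 1 -> 3/4
4 of 15 · BRBR · max L 1/2 · min R 3/4 -> 5/8
5 of 15 · BRBRB · max L 5/8 · min R 3/4 -> 11/16
6 of 15 · BRBRBR · max L 5/8 · min R 11/16 -> 21/32
7 of 15 · BRBRBRR · max L 5/8 · min R 21/32 -> 41/64
8 of 15 · BRBRBRRB · max L 41/64 · min R 21/32 -> 83/128
9 of 15 · BRBRBRRBR · max L 41/64 · min R 83/128 -> 165/256
10 of 15 · BRBRBRRBRR · max L 41/64 · min R 165/256 -> 329/512
11 of 15 · BRBRBRRBRRB · max L 329/512 · min R 165/256 -> 659/1024
12 of 15 · BRBRBRRBRRBR · max L 329/512 · min R 659/1024 -> 1317/2048
13 of 15 · BRBRBRRBRRBRR · max L 329/512 · min R 1317/2048 -> 2633/4096
14 of 15 · BRBRBRRBRRBRRB · max L 2633/4096 · min R 1317/2048 -> 5267/8192
15 of 15 · BRBRBRRBRRBRRBR · max L 2633/4096 · min R 5267/8192 -> 10533/16384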